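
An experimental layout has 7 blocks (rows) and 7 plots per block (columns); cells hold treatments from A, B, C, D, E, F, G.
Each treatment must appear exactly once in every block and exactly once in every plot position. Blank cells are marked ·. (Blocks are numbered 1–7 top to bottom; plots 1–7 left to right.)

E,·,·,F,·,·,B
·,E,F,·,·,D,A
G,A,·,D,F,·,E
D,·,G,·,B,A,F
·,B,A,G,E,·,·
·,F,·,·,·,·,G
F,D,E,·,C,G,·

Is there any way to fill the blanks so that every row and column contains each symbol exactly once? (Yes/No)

No

Block 7, plot 7: block 7 together with plot 7 already contain {A, B, C, D, E, F, G} — every symbol — so nothing can go there. The grid has no valid completion.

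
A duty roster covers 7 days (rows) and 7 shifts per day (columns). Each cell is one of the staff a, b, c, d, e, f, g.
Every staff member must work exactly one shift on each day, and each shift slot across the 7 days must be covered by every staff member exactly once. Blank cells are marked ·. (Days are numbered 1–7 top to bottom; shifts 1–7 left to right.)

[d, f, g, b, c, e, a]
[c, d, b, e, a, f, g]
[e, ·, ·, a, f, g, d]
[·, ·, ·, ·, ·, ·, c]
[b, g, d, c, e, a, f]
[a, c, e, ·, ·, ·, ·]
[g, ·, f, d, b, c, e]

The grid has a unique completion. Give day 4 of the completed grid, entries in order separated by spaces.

f e a g d b c

Day 4, shift 1: day 4 has {c} and shift 1 has {a, b, c, d, e, g}, leaving only f.
Day 4, shift 3: day 4 has {c, f} and shift 3 has {b, d, e, f, g}, leaving only a.
Day 4, shift 4: day 4 has {a, c, f} and shift 4 has {a, b, c, d, e}, leaving only g.
Day 4, shift 5: day 4 has {a, c, f, g} and shift 5 has {a, b, c, e, f}, leaving only d.
Day 4, shift 6: day 4 has {a, c, d, f, g} and shift 6 has {a, c, e, f, g}, leaving only b.
Day 4, shift 2: day 4 has {a, b, c, d, f, g} and shift 2 has {c, d, f, g}, leaving only e.
So day 4 reads: f e a g d b c.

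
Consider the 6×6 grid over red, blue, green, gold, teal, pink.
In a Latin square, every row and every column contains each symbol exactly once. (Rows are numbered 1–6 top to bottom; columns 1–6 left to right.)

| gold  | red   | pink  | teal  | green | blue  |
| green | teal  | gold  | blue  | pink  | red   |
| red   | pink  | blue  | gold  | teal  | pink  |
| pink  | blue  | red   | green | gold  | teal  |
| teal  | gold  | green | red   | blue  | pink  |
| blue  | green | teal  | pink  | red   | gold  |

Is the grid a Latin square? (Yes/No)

Row 3 contains pink twice (at columns 2 and 6), so it is not a permutation.

No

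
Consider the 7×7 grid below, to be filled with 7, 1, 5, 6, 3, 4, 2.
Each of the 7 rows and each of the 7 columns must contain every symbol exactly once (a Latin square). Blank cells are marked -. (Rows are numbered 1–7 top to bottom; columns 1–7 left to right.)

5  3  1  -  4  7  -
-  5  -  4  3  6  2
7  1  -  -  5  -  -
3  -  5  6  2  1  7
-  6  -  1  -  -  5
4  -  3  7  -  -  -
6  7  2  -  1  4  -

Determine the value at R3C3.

6

Row 1, column 4: row 1 has {7, 1, 5, 3, 4} and column 4 has {7, 1, 6, 4}, leaving only 2.
Row 1, column 7: row 1 has {7, 1, 5, 3, 4, 2} and column 7 has {7, 5, 2}, leaving only 6.
Row 2, column 1: row 2 has {5, 6, 3, 4, 2} and column 1 has {7, 5, 6, 3, 4}, leaving only 1.
Row 2, column 3: row 2 has {1, 5, 6, 3, 4, 2} and column 3 has {1, 5, 3, 2}, leaving only 7.
Row 3, column 4: row 3 has {7, 1, 5} and column 4 has {7, 1, 6, 4, 2}, leaving only 3.
Row 3, column 6: row 3 has {7, 1, 5, 3} and column 6 has {7, 1, 6, 4}, leaving only 2.
Row 3, column 7: row 3 has {7, 1, 5, 3, 2} and column 7 has {7, 5, 6, 2}, leaving only 4.
Row 3 already has {7, 1, 5, 3, 4, 2} and column 3 already has {7, 1, 5, 3, 2}, so row 3, column 3 must be 6.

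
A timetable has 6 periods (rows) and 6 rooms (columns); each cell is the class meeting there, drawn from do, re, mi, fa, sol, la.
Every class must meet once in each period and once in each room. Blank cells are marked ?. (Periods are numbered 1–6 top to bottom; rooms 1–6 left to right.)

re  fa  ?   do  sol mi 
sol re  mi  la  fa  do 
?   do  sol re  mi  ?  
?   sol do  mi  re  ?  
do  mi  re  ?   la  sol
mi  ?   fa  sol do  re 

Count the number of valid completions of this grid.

Period 1, room 3: eliminating its period and room leaves {la}.
Period 3, room 1: eliminating its period and room leaves {fa, la}.
Period 3, room 6: eliminating its period and room leaves {fa, la}.
Period 4, room 1: eliminating its period and room leaves {fa, la}.
Period 4, room 6: eliminating its period and room leaves {fa, la}.
Period 5, room 4: eliminating its period and room leaves {fa}.
Period 6, room 2: eliminating its period and room leaves {la}.
Enumerating the assignments across these blanks that avoid any period or room repeat gives 2 completions.

2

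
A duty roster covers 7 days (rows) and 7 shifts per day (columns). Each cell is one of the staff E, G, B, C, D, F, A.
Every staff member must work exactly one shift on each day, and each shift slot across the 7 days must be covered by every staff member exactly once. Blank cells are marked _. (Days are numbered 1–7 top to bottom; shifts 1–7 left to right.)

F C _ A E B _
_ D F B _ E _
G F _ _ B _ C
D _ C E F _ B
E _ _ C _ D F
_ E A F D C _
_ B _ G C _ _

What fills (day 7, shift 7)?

Day 3, shift 4: day 3 has {G, B, C, F} and shift 4 has {E, G, B, C, F, A}, leaving only D.
Day 3, shift 3: day 3 has {G, B, C, D, F} and shift 3 has {C, F, A}, leaving only E.
Day 3, shift 6: day 3 has {E, G, B, C, D, F} and shift 6 has {E, B, C, D}, leaving only A.
Day 4, shift 6: day 4 has {E, B, C, D, F} and shift 6 has {E, B, C, D, A}, leaving only G.
Day 4, shift 2: day 4 has {E, G, B, C, D, F} and shift 2 has {E, B, C, D, F}, leaving only A.
Day 5, shift 2: day 5 has {E, C, D, F} and shift 2 has {E, B, C, D, F, A}, leaving only G.
Day 5, shift 3: day 5 has {E, G, C, D, F} and shift 3 has {E, C, F, A}, leaving only B.
Day 5, shift 5: day 5 has {E, G, B, C, D, F} and shift 5 has {E, B, C, D, F}, leaving only A.
Day 2, shift 5: day 2 has {E, B, D, F} and shift 5 has {E, B, C, D, F, A}, leaving only G.
Day 2, shift 7: day 2 has {E, G, B, D, F} and shift 7 has {B, C, F}, leaving only A.
Day 2, shift 1: day 2 has {E, G, B, D, F, A} and shift 1 has {E, G, D, F}, leaving only C.
Day 6, shift 1: day 6 has {E, C, D, F, A} and shift 1 has {E, G, C, D, F}, leaving only B.
Day 6, shift 7: day 6 has {E, B, C, D, F, A} and shift 7 has {B, C, F, A}, leaving only G.
Day 1, shift 7: day 1 has {E, B, C, F, A} and shift 7 has {G, B, C, F, A}, leaving only D.
Day 7 already has {G, B, C} and shift 7 already has {G, B, C, D, F, A}, so day 7, shift 7 must be E.

E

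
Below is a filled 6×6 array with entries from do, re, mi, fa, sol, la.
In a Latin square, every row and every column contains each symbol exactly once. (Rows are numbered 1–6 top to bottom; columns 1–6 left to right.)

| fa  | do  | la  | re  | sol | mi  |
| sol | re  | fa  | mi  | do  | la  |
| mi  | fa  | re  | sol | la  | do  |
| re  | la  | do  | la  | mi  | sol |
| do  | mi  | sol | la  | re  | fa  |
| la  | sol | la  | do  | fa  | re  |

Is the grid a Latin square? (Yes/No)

Row 6 contains la twice (at columns 1 and 3); row 4 is also not a permutation.

No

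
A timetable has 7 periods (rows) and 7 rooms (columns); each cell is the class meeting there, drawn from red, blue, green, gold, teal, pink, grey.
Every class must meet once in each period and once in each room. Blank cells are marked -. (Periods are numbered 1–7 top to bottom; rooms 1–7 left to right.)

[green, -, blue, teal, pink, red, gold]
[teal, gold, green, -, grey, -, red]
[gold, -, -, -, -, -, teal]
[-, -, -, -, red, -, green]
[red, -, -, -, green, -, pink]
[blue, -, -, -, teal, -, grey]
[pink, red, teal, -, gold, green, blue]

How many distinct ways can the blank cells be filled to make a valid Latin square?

Period 1, room 2: eliminating its period and room leaves {grey}.
Period 2, room 4: eliminating its period and room leaves {blue, pink}.
Period 2, room 6: eliminating its period and room leaves {blue, pink}.
Period 3, room 2: eliminating its period and room leaves {blue, green, pink, grey}.
Period 3, room 3: eliminating its period and room leaves {red, pink, grey}.
Period 3, room 4: eliminating its period and room leaves {red, blue, green, pink, grey}.
Period 3, room 5: eliminating its period and room leaves {blue}.
Period 3, room 6: eliminating its period and room leaves {blue, pink, grey}.
Period 4, room 1: eliminating its period and room leaves {grey}.
Period 4, room 2: eliminating its period and room leaves {blue, teal, pink, grey}.
Period 4, room 3: eliminating its period and room leaves {gold, pink, grey}.
Period 4, room 4: eliminating its period and room leaves {blue, gold, pink, grey}.
Period 4, room 6: eliminating its period and room leaves {blue, gold, teal, pink, grey}.
Period 5, room 2: eliminating its period and room leaves {blue, teal, grey}.
Period 5, room 3: eliminating its period and room leaves {gold, grey}.
Period 5, room 4: eliminating its period and room leaves {blue, gold, grey}.
Period 5, room 6: eliminating its period and room leaves {blue, gold, teal, grey}.
Period 6, room 2: eliminating its period and room leaves {green, pink}.
Period 6, room 3: eliminating its period and room leaves {red, gold, pink}.
Period 6, room 4: eliminating its period and room leaves {red, green, gold, pink}.
Period 6, room 6: eliminating its period and room leaves {gold, pink}.
Period 7, room 4: eliminating its period and room leaves {grey}.
Enumerating the assignments across these blanks that avoid any period or room repeat gives 9 completions.

9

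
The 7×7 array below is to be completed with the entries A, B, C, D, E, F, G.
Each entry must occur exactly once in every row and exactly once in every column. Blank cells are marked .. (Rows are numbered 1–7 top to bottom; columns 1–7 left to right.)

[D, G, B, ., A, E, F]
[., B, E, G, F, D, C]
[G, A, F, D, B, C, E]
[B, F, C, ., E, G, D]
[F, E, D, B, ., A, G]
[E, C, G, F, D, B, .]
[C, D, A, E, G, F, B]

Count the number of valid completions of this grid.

1

Row 1, column 4: eliminating its row and column leaves {C}.
Row 2, column 1: eliminating its row and column leaves {A}.
Row 4, column 4: eliminating its row and column leaves {A}.
Row 5, column 5: eliminating its row and column leaves {C}.
Row 6, column 7: eliminating its row and column leaves {A}.
Only one assignment across all blanks avoids any row or column repeat, giving 1 completion.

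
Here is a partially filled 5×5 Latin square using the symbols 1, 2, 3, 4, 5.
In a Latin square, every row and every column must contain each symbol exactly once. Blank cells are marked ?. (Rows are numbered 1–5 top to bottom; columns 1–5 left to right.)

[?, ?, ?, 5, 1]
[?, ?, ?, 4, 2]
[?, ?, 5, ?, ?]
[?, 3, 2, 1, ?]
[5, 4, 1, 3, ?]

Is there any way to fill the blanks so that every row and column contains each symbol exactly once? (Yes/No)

Row 5, column 5: row 5 together with column 5 already contain {1, 2, 3, 4, 5} — every symbol — so nothing can go there. The grid has no valid completion.

No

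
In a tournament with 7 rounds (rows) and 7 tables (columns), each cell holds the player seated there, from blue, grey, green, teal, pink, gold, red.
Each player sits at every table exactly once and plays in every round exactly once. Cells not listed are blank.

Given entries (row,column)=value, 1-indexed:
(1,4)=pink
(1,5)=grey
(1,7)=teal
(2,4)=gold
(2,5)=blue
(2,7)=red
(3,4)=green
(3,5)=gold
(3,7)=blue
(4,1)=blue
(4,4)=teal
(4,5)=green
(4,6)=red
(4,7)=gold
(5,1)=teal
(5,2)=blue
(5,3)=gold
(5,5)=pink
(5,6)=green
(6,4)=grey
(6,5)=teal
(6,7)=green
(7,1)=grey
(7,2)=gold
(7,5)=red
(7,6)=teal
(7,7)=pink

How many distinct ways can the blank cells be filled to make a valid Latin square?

Round 1, table 1: eliminating its round and table leaves {green, gold, red}.
Round 1, table 2: eliminating its round and table leaves {green, red}.
Round 1, table 3: eliminating its round and table leaves {blue, green, red}.
Round 1, table 6: eliminating its round and table leaves {blue, gold}.
Round 2, table 1: eliminating its round and table leaves {green, pink}.
Round 2, table 2: eliminating its round and table leaves {grey, green, teal, pink}.
Round 2, table 3: eliminating its round and table leaves {grey, green, teal, pink}.
Round 2, table 6: eliminating its round and table leaves {grey, pink}.
Round 3, table 1: eliminating its round and table leaves {pink, red}.
Round 3, table 2: eliminating its round and table leaves {grey, teal, pink, red}.
Round 3, table 3: eliminating its round and table leaves {grey, teal, pink, red}.
Round 3, table 6: eliminating its round and table leaves {grey, pink}.
Round 4, table 2: eliminating its round and table leaves {grey, pink}.
Round 4, table 3: eliminating its round and table leaves {grey, pink}.
Round 5, table 4: eliminating its round and table leaves {red}.
Round 5, table 7: eliminating its round and table leaves {grey}.
Round 6, table 1: eliminating its round and table leaves {pink, gold, red}.
Round 6, table 2: eliminating its round and table leaves {pink, red}.
Round 6, table 3: eliminating its round and table leaves {blue, pink, red}.
Round 6, table 6: eliminating its round and table leaves {blue, pink, gold}.
Round 7, table 3: eliminating its round and table leaves {blue, green}.
Round 7, table 4: eliminating its round and table leaves {blue}.
Enumerating the assignments across these blanks that avoid any round or table repeat gives 8 completions.

8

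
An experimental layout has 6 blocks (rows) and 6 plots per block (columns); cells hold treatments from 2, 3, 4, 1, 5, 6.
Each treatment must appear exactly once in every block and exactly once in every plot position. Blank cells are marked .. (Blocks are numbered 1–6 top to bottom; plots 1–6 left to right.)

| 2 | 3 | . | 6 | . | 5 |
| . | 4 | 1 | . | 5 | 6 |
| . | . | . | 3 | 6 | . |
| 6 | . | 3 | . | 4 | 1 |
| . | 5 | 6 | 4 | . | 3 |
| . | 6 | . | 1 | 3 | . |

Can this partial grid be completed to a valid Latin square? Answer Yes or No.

No block or plot among the givens repeats a symbol, and propagating forced cells runs into no contradiction.
One valid completion exists (for instance, 2 3 4 6 1 5 / 3 4 1 2 5 6 / 5 1 2 3 6 4 / 6 2 3 5 4 1 / 1 5 6 4 2 3 / 4 6 5 1 3 2).

Yes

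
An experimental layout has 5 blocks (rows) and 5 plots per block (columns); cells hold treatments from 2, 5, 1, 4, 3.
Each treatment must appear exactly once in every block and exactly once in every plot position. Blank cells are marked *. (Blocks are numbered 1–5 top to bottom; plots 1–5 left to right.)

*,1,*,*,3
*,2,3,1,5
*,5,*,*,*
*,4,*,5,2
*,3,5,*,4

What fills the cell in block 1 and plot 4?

Block 2, plot 1: block 2 has {2, 5, 1, 3} and plot 1 has {}, leaving only 4.
Block 3, plot 5: block 3 has {5} and plot 5 has {2, 5, 4, 3}, leaving only 1.
Block 4, plot 3: block 4 has {2, 5, 4} and plot 3 has {5, 3}, leaving only 1.
Block 4, plot 1: block 4 has {2, 5, 1, 4} and plot 1 has {4}, leaving only 3.
Block 3, plot 1: block 3 has {5, 1} and plot 1 has {4, 3}, leaving only 2.
Block 1, plot 1: block 1 has {1, 3} and plot 1 has {2, 4, 3}, leaving only 5.
Block 3, plot 3: block 3 has {2, 5, 1} and plot 3 has {5, 1, 3}, leaving only 4.
Block 1, plot 3: block 1 has {5, 1, 3} and plot 3 has {5, 1, 4, 3}, leaving only 2.
Block 1 already has {2, 5, 1, 3} and plot 4 already has {5, 1}, so block 1, plot 4 must be 4.

4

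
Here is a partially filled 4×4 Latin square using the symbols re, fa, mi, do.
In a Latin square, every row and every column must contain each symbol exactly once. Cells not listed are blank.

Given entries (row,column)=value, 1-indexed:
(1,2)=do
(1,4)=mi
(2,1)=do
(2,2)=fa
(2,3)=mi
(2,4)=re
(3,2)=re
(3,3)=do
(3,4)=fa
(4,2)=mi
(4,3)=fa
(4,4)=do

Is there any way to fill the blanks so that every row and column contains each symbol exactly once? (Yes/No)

Yes

No row or column among the givens repeats a symbol, and propagating forced cells runs into no contradiction.
One valid completion exists (for instance, fa do re mi / do fa mi re / mi re do fa / re mi fa do).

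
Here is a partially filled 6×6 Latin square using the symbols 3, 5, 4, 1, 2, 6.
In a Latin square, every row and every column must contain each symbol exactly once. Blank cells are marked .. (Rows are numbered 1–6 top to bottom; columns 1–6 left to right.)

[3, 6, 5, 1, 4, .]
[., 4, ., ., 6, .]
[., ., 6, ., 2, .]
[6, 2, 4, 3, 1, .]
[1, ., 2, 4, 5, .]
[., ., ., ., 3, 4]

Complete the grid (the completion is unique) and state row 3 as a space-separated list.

4 1 6 5 2 3

Row 3, column 4: row 3 has {2, 6} and column 4 has {3, 4, 1}, leaving only 5.
Row 3, column 1: row 3 has {5, 2, 6} and column 1 has {3, 1, 6}, leaving only 4.
Row 1, column 6: row 1 has {3, 5, 4, 1, 6} and column 6 has {4}, leaving only 2.
Row 2, column 4: row 2 has {4, 6} and column 4 has {3, 5, 4, 1}, leaving only 2.
Row 2, column 1: row 2 has {4, 2, 6} and column 1 has {3, 4, 1, 6}, leaving only 5.
Row 4, column 6: row 4 has {3, 4, 1, 2, 6} and column 6 has {4, 2}, leaving only 5.
Row 5, column 2: row 5 has {5, 4, 1, 2} and column 2 has {4, 2, 6}, leaving only 3.
Row 3, column 2: row 3 has {5, 4, 2, 6} and column 2 has {3, 4, 2, 6}, leaving only 1.
Row 3, column 6: row 3 has {5, 4, 1, 2, 6} and column 6 has {5, 4, 2}, leaving only 3.
So row 3 reads: 4 1 6 5 2 3.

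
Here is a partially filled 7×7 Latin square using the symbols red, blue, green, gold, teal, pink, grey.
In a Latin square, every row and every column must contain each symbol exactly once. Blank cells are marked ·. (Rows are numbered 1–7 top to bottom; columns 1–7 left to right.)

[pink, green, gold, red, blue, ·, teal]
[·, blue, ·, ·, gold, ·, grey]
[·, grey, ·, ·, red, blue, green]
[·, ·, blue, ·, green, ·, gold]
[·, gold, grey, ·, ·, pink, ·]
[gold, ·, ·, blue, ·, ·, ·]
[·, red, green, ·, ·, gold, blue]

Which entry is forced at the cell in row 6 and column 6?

green

Row 1, column 6: row 1 has {red, blue, green, gold, teal, pink} and column 6 has {blue, gold, pink}, leaving only grey.
Row 3, column 1: row 3 has {red, blue, green, grey} and column 1 has {gold, pink}, leaving only teal.
Row 3, column 3: row 3 has {red, blue, green, teal, grey} and column 3 has {blue, green, gold, grey}, leaving only pink.
Row 3, column 4: row 3 has {red, blue, green, teal, pink, grey} and column 4 has {red, blue}, leaving only gold.
Row 5, column 5: row 5 has {gold, pink, grey} and column 5 has {red, blue, green, gold}, leaving only teal.
Row 5, column 4: row 5 has {gold, teal, pink, grey} and column 4 has {red, blue, gold}, leaving only green.
Row 5, column 7: row 5 has {green, gold, teal, pink, grey} and column 7 has {blue, green, gold, teal, grey}, leaving only red.
Row 5, column 1: row 5 has {red, green, gold, teal, pink, grey} and column 1 has {gold, teal, pink}, leaving only blue.
Row 6, column 7: row 6 has {blue, gold} and column 7 has {red, blue, green, gold, teal, grey}, leaving only pink.
Row 6, column 2: row 6 has {blue, gold, pink} and column 2 has {red, blue, green, gold, grey}, leaving only teal.
Row 4, column 2: row 4 has {blue, green, gold} and column 2 has {red, blue, green, gold, teal, grey}, leaving only pink.
Row 6, column 3: row 6 has {blue, gold, teal, pink} and column 3 has {blue, green, gold, pink, grey}, leaving only red.
Row 6 already has {red, blue, gold, teal, pink} and column 6 already has {blue, gold, pink, grey}, so row 6, column 6 must be green.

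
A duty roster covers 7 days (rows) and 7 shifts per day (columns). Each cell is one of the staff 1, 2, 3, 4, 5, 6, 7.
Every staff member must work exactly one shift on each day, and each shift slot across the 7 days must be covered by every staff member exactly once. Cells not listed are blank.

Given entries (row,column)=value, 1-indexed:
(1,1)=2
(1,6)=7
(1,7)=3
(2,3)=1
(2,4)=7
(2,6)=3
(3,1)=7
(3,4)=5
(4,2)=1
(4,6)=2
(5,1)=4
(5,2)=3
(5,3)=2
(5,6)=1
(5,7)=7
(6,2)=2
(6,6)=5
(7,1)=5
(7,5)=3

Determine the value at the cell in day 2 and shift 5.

Day 2, shift 1: day 2 has {1, 3, 7} and shift 1 has {2, 4, 5, 7}, leaving only 6.
Day 4, shift 1: day 4 has {1, 2} and shift 1 has {2, 4, 5, 6, 7}, leaving only 3.
Day 5, shift 4: day 5 has {1, 2, 3, 4, 7} and shift 4 has {5, 7}, leaving only 6.
Day 4, shift 4: day 4 has {1, 2, 3} and shift 4 has {5, 6, 7}, leaving only 4.
Day 1, shift 4: day 1 has {2, 3, 7} and shift 4 has {4, 5, 6, 7}, leaving only 1.
Day 5, shift 5: day 5 has {1, 2, 3, 4, 6, 7} and shift 5 has {3}, leaving only 5.
Day 6, shift 1: day 6 has {2, 5} and shift 1 has {2, 3, 4, 5, 6, 7}, leaving only 1.
Day 6, shift 4: day 6 has {1, 2, 5} and shift 4 has {1, 4, 5, 6, 7}, leaving only 3.
Day 7, shift 4: day 7 has {3, 5} and shift 4 has {1, 3, 4, 5, 6, 7}, leaving only 2.
Day 2, shift 5 is narrowed to {2, 4}.
If it were 4, then day 6, shift 5 would be left with no valid symbol.
So day 2, shift 5 must be 2.

2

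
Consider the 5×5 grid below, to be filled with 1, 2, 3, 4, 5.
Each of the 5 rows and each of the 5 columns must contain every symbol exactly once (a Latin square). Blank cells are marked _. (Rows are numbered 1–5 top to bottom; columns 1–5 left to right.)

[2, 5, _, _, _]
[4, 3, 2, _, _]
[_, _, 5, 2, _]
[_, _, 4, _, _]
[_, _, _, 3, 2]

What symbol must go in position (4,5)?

Row 5, column 3: row 5 has {2, 3} and column 3 has {2, 4, 5}, leaving only 1.
Row 1, column 3: row 1 has {2, 5} and column 3 has {1, 2, 4, 5}, leaving only 3.
Row 5, column 1: row 5 has {1, 2, 3} and column 1 has {2, 4}, leaving only 5.
Row 5, column 2: row 5 has {1, 2, 3, 5} and column 2 has {3, 5}, leaving only 4.
Row 3, column 2: row 3 has {2, 5} and column 2 has {3, 4, 5}, leaving only 1.
Row 3, column 1: row 3 has {1, 2, 5} and column 1 has {2, 4, 5}, leaving only 3.
Row 3, column 5: row 3 has {1, 2, 3, 5} and column 5 has {2}, leaving only 4.
Row 1, column 5: row 1 has {2, 3, 5} and column 5 has {2, 4}, leaving only 1.
Row 1, column 4: row 1 has {1, 2, 3, 5} and column 4 has {2, 3}, leaving only 4.
Row 2, column 5: row 2 has {2, 3, 4} and column 5 has {1, 2, 4}, leaving only 5.
Row 4 already has {4} and column 5 already has {1, 2, 4, 5}, so row 4, column 5 must be 3.

3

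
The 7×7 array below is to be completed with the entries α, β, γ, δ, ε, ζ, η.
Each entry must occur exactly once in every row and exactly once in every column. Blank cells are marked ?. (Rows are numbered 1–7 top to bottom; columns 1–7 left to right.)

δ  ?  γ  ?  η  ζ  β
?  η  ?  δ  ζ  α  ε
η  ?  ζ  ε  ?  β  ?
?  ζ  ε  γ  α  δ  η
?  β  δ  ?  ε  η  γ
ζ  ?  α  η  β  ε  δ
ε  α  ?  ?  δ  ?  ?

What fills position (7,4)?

β

Row 1, column 2: row 1 has {β, γ, δ, ζ, η} and column 2 has {α, β, ζ, η}, leaving only ε.
Row 1, column 4: row 1 has {β, γ, δ, ε, ζ, η} and column 4 has {γ, δ, ε, η}, leaving only α.
Row 2, column 3: row 2 has {α, δ, ε, ζ, η} and column 3 has {α, γ, δ, ε, ζ}, leaving only β.
Row 2, column 1: row 2 has {α, β, δ, ε, ζ, η} and column 1 has {δ, ε, ζ, η}, leaving only γ.
Row 3, column 5: row 3 has {β, ε, ζ, η} and column 5 has {α, β, δ, ε, ζ, η}, leaving only γ.
Row 3, column 2: row 3 has {β, γ, ε, ζ, η} and column 2 has {α, β, ε, ζ, η}, leaving only δ.
Row 3, column 7: row 3 has {β, γ, δ, ε, ζ, η} and column 7 has {β, γ, δ, ε, η}, leaving only α.
Row 4, column 1: row 4 has {α, γ, δ, ε, ζ, η} and column 1 has {γ, δ, ε, ζ, η}, leaving only β.
Row 5, column 1: row 5 has {β, γ, δ, ε, η} and column 1 has {β, γ, δ, ε, ζ, η}, leaving only α.
Row 5, column 4: row 5 has {α, β, γ, δ, ε, η} and column 4 has {α, γ, δ, ε, η}, leaving only ζ.
Row 7 already has {α, δ, ε} and column 4 already has {α, γ, δ, ε, ζ, η}, so row 7, column 4 must be β.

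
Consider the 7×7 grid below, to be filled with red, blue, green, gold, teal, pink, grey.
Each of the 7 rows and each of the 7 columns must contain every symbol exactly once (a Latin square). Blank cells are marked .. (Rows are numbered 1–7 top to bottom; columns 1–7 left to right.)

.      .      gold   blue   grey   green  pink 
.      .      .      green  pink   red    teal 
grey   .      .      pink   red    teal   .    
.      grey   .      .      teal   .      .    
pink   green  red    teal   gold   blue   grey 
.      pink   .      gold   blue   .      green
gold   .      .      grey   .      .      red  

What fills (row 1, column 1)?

Row 2, column 1: row 2 has {red, green, teal, pink} and column 1 has {gold, pink, grey}, leaving only blue.
Row 2, column 2: row 2 has {red, blue, green, teal, pink} and column 2 has {green, pink, grey}, leaving only gold.
Row 2, column 3: row 2 has {red, blue, green, gold, teal, pink} and column 3 has {red, gold}, leaving only grey.
Row 3, column 2: row 3 has {red, teal, pink, grey} and column 2 has {green, gold, pink, grey}, leaving only blue.
Row 3, column 3: row 3 has {red, blue, teal, pink, grey} and column 3 has {red, gold, grey}, leaving only green.
Row 3, column 7: row 3 has {red, blue, green, teal, pink, grey} and column 7 has {red, green, teal, pink, grey}, leaving only gold.
Row 4, column 4: row 4 has {teal, grey} and column 4 has {blue, green, gold, teal, pink, grey}, leaving only red.
Row 4, column 1: row 4 has {red, teal, grey} and column 1 has {blue, gold, pink, grey}, leaving only green.
Row 4, column 7: row 4 has {red, green, teal, grey} and column 7 has {red, green, gold, teal, pink, grey}, leaving only blue.
Row 4, column 3: row 4 has {red, blue, green, teal, grey} and column 3 has {red, green, gold, grey}, leaving only pink.
Row 4, column 6: row 4 has {red, blue, green, teal, pink, grey} and column 6 has {red, blue, green, teal}, leaving only gold.
Row 6, column 3: row 6 has {blue, green, gold, pink} and column 3 has {red, green, gold, pink, grey}, leaving only teal.
Row 6, column 1: row 6 has {blue, green, gold, teal, pink} and column 1 has {blue, green, gold, pink, grey}, leaving only red.
Row 1 already has {blue, green, gold, pink, grey} and column 1 already has {red, blue, green, gold, pink, grey}, so row 1, column 1 must be teal.

teal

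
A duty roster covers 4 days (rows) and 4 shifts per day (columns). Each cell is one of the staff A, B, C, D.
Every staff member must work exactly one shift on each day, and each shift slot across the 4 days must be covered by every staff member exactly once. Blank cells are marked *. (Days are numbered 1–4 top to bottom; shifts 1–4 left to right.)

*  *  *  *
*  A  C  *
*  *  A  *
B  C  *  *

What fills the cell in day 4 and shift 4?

Day 2, shift 1: day 2 has {A, C} and shift 1 has {B}, leaving only D.
Day 2, shift 4: day 2 has {A, C, D} and shift 4 has {}, leaving only B.
Day 3, shift 1: day 3 has {A} and shift 1 has {B, D}, leaving only C.
Day 1, shift 1: day 1 has {} and shift 1 has {B, C, D}, leaving only A.
Day 3, shift 4: day 3 has {A, C} and shift 4 has {B}, leaving only D.
Day 4 already has {B, C} and shift 4 already has {B, D}, so day 4, shift 4 must be A.

A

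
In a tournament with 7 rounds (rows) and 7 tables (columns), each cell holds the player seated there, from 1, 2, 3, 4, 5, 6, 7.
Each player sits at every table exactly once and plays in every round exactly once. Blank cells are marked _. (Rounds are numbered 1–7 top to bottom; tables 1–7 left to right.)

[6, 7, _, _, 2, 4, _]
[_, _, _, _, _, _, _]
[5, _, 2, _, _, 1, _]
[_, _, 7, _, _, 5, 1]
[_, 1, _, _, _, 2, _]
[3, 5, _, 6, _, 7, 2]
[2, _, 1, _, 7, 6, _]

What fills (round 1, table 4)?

1

Round 2, table 6: round 2 has {} and table 6 has {1, 2, 4, 5, 6, 7}, leaving only 3.
Round 4, table 1: round 4 has {1, 5, 7} and table 1 has {2, 3, 5, 6}, leaving only 4.
Round 5, table 1: round 5 has {1, 2} and table 1 has {2, 3, 4, 5, 6}, leaving only 7.
Round 2, table 1: round 2 has {3} and table 1 has {2, 3, 4, 5, 6, 7}, leaving only 1.
Round 6, table 3: round 6 has {2, 3, 5, 6, 7} and table 3 has {1, 2, 7}, leaving only 4.
Round 6, table 5: round 6 has {2, 3, 4, 5, 6, 7} and table 5 has {2, 7}, leaving only 1.
Round 1, table 4 is narrowed to {1, 3, 5}.
If it were 3, then round 1, table 7 would be left with no valid symbol.
If it were 5, then round 1, table 7 would be left with no valid symbol.
So round 1, table 4 must be 1.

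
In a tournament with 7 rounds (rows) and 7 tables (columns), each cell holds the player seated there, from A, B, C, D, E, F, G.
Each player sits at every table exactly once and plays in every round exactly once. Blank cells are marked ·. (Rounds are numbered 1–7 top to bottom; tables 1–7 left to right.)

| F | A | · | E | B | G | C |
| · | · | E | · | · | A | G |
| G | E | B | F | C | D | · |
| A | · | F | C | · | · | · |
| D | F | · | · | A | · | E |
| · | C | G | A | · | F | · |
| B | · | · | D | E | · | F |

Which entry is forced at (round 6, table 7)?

B

Round 1, table 3: round 1 has {A, B, C, E, F, G} and table 3 has {B, E, F, G}, leaving only D.
Round 2, table 1: round 2 has {A, E, G} and table 1 has {A, B, D, F, G}, leaving only C.
Round 2, table 4: round 2 has {A, C, E, G} and table 4 has {A, C, D, E, F}, leaving only B.
Round 2, table 2: round 2 has {A, B, C, E, G} and table 2 has {A, C, E, F}, leaving only D.
Round 2, table 5: round 2 has {A, B, C, D, E, G} and table 5 has {A, B, C, E}, leaving only F.
Round 3, table 7: round 3 has {B, C, D, E, F, G} and table 7 has {C, E, F, G}, leaving only A.
Round 5, table 3: round 5 has {A, D, E, F} and table 3 has {B, D, E, F, G}, leaving only C.
Round 5, table 4: round 5 has {A, C, D, E, F} and table 4 has {A, B, C, D, E, F}, leaving only G.
Round 5, table 6: round 5 has {A, C, D, E, F, G} and table 6 has {A, D, F, G}, leaving only B.
Round 4, table 6: round 4 has {A, C, F} and table 6 has {A, B, D, F, G}, leaving only E.
Round 6, table 1: round 6 has {A, C, F, G} and table 1 has {A, B, C, D, F, G}, leaving only E.
Round 6, table 5: round 6 has {A, C, E, F, G} and table 5 has {A, B, C, E, F}, leaving only D.
Round 6 already has {A, C, D, E, F, G} and table 7 already has {A, C, E, F, G}, so round 6, table 7 must be B.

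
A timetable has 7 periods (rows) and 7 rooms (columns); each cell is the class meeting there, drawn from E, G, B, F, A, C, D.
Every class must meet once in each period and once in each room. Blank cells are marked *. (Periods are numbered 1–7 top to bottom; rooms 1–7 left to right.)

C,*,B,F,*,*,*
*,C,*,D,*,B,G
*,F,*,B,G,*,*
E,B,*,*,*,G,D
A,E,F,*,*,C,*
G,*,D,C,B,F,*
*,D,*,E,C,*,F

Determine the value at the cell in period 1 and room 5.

Period 2, room 1: period 2 has {G, B, C, D} and room 1 has {E, G, A, C}, leaving only F.
Period 3, room 1: period 3 has {G, B, F} and room 1 has {E, G, F, A, C}, leaving only D.
Period 4, room 4: period 4 has {E, G, B, D} and room 4 has {E, B, F, C, D}, leaving only A.
Period 4, room 3: period 4 has {E, G, B, A, D} and room 3 has {B, F, D}, leaving only C.
Period 4, room 5: period 4 has {E, G, B, A, C, D} and room 5 has {G, B, C}, leaving only F.
Period 5, room 4: period 5 has {E, F, A, C} and room 4 has {E, B, F, A, C, D}, leaving only G.
Period 5, room 5: period 5 has {E, G, F, A, C} and room 5 has {G, B, F, C}, leaving only D.
Period 5, room 7: period 5 has {E, G, F, A, C, D} and room 7 has {G, F, D}, leaving only B.
Period 6, room 2: period 6 has {G, B, F, C, D} and room 2 has {E, B, F, C, D}, leaving only A.
Period 1, room 2: period 1 has {B, F, C} and room 2 has {E, B, F, A, C, D}, leaving only G.
Period 6, room 7: period 6 has {G, B, F, A, C, D} and room 7 has {G, B, F, D}, leaving only E.
Period 1, room 7: period 1 has {G, B, F, C} and room 7 has {E, G, B, F, D}, leaving only A.
Period 1 already has {G, B, F, A, C} and room 5 already has {G, B, F, C, D}, so period 1, room 5 must be E.

E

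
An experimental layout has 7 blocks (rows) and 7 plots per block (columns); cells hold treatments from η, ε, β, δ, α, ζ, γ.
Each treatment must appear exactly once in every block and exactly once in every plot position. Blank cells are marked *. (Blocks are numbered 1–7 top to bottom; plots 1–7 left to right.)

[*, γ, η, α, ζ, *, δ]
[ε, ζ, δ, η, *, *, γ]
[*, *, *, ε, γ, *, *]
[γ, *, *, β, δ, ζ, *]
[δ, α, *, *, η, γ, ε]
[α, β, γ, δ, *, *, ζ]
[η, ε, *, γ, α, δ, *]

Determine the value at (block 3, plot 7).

η

Block 1, plot 1: block 1 has {η, δ, α, ζ, γ} and plot 1 has {η, ε, δ, α, γ}, leaving only β.
Block 1, plot 6: block 1 has {η, β, δ, α, ζ, γ} and plot 6 has {δ, ζ, γ}, leaving only ε.
Block 2, plot 5: block 2 has {η, ε, δ, ζ, γ} and plot 5 has {η, δ, α, ζ, γ}, leaving only β.
Block 2, plot 6: block 2 has {η, ε, β, δ, ζ, γ} and plot 6 has {ε, δ, ζ, γ}, leaving only α.
Block 3, plot 1: block 3 has {ε, γ} and plot 1 has {η, ε, β, δ, α, γ}, leaving only ζ.
Block 4, plot 2: block 4 has {β, δ, ζ, γ} and plot 2 has {ε, β, α, ζ, γ}, leaving only η.
Block 3, plot 2: block 3 has {ε, ζ, γ} and plot 2 has {η, ε, β, α, ζ, γ}, leaving only δ.
Block 4, plot 7: block 4 has {η, β, δ, ζ, γ} and plot 7 has {ε, δ, ζ, γ}, leaving only α.
Block 4, plot 3: block 4 has {η, β, δ, α, ζ, γ} and plot 3 has {η, δ, γ}, leaving only ε.
Block 5, plot 4: block 5 has {η, ε, δ, α, γ} and plot 4 has {η, ε, β, δ, α, γ}, leaving only ζ.
Block 5, plot 3: block 5 has {η, ε, δ, α, ζ, γ} and plot 3 has {η, ε, δ, γ}, leaving only β.
Block 3, plot 3: block 3 has {ε, δ, ζ, γ} and plot 3 has {η, ε, β, δ, γ}, leaving only α.
Block 6, plot 5: block 6 has {β, δ, α, ζ, γ} and plot 5 has {η, β, δ, α, ζ, γ}, leaving only ε.
Block 6, plot 6: block 6 has {ε, β, δ, α, ζ, γ} and plot 6 has {ε, δ, α, ζ, γ}, leaving only η.
Block 3, plot 6: block 3 has {ε, δ, α, ζ, γ} and plot 6 has {η, ε, δ, α, ζ, γ}, leaving only β.
Block 3 already has {ε, β, δ, α, ζ, γ} and plot 7 already has {ε, δ, α, ζ, γ}, so block 3, plot 7 must be η.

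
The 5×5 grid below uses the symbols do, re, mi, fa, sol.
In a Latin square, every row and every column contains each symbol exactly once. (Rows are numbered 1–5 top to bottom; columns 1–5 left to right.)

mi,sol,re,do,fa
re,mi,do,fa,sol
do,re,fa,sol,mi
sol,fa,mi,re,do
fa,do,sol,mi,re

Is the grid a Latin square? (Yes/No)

Each row is a permutation of the 5 symbols, and so is each column.

Yes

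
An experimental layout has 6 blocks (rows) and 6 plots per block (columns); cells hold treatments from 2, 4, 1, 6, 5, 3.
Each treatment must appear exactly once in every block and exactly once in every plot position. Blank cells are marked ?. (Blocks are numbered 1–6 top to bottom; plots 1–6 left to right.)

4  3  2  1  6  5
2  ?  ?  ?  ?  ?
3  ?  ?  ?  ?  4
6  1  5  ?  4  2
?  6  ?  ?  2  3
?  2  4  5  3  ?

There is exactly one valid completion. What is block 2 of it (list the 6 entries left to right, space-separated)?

2 4 3 6 5 1

Block 3, plot 2: block 3 has {4, 3} and plot 2 has {2, 1, 6, 3}, leaving only 5.
Block 2, plot 2: block 2 has {2} and plot 2 has {2, 1, 6, 5, 3}, leaving only 4.
Block 3, plot 5: block 3 has {4, 5, 3} and plot 5 has {2, 4, 6, 3}, leaving only 1.
Block 2, plot 5: block 2 has {2, 4} and plot 5 has {2, 4, 1, 6, 3}, leaving only 5.
Block 3, plot 3: block 3 has {4, 1, 5, 3} and plot 3 has {2, 4, 5}, leaving only 6.
Block 3, plot 4: block 3 has {4, 1, 6, 5, 3} and plot 4 has {1, 5}, leaving only 2.
Block 4, plot 4: block 4 has {2, 4, 1, 6, 5} and plot 4 has {2, 1, 5}, leaving only 3.
Block 2, plot 4: block 2 has {2, 4, 5} and plot 4 has {2, 1, 5, 3}, leaving only 6.
Block 2, plot 6: block 2 has {2, 4, 6, 5} and plot 6 has {2, 4, 5, 3}, leaving only 1.
Block 2, plot 3: block 2 has {2, 4, 1, 6, 5} and plot 3 has {2, 4, 6, 5}, leaving only 3.
So block 2 reads: 2 4 3 6 5 1.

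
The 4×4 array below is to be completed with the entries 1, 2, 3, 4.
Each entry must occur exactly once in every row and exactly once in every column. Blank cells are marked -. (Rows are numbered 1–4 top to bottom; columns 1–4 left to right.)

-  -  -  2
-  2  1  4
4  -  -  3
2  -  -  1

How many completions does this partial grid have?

Row 1, column 1: eliminating its row and column leaves {1, 3}.
Row 1, column 2: eliminating its row and column leaves {1, 3, 4}.
Row 1, column 3: eliminating its row and column leaves {3, 4}.
Row 2, column 1: eliminating its row and column leaves {3}.
Row 3, column 2: eliminating its row and column leaves {1}.
Row 3, column 3: eliminating its row and column leaves {2}.
Row 4, column 2: eliminating its row and column leaves {3, 4}.
Row 4, column 3: eliminating its row and column leaves {3, 4}.
Enumerating the assignments across these blanks that avoid any row or column repeat gives 2 completions.

2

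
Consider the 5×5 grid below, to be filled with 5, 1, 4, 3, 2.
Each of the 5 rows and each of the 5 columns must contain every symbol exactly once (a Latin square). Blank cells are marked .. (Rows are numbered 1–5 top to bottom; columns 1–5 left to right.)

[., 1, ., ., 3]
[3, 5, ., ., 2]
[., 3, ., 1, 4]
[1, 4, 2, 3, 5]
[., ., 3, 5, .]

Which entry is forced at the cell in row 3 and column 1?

Row 2, column 4: row 2 has {5, 3, 2} and column 4 has {5, 1, 3}, leaving only 4.
Row 1, column 4: row 1 has {1, 3} and column 4 has {5, 1, 4, 3}, leaving only 2.
Row 2, column 3: row 2 has {5, 4, 3, 2} and column 3 has {3, 2}, leaving only 1.
Row 3, column 3: row 3 has {1, 4, 3} and column 3 has {1, 3, 2}, leaving only 5.
Row 3 already has {5, 1, 4, 3} and column 1 already has {1, 3}, so row 3, column 1 must be 2.

2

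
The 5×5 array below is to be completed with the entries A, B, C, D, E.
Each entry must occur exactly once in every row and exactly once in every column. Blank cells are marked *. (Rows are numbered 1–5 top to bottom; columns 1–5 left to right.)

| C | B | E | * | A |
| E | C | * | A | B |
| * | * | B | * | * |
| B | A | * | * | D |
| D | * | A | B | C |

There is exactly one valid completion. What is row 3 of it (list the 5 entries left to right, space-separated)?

Row 3, column 1: row 3 has {B} and column 1 has {B, C, D, E}, leaving only A.
Row 3, column 5: row 3 has {A, B} and column 5 has {A, B, C, D}, leaving only E.
Row 3, column 2: row 3 has {A, B, E} and column 2 has {A, B, C}, leaving only D.
Row 3, column 4: row 3 has {A, B, D, E} and column 4 has {A, B}, leaving only C.
So row 3 reads: A D B C E.

A D B C E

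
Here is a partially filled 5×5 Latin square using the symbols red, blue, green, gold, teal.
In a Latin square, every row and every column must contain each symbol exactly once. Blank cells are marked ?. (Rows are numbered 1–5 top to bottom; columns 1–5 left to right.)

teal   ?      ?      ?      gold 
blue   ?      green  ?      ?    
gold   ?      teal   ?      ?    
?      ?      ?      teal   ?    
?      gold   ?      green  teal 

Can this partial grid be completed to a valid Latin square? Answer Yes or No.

Yes

No row or column among the givens repeats a symbol, and propagating forced cells runs into no contradiction.
One valid completion exists (for instance, teal green red blue gold / blue teal green gold red / gold blue teal red green / green red gold teal blue / red gold blue green teal).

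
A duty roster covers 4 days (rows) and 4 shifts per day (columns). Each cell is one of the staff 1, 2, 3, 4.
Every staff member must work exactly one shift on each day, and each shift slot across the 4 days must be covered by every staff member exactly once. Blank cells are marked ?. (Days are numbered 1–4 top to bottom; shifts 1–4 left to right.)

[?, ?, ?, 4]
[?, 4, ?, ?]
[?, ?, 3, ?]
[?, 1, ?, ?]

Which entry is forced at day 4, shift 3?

Day 3, shift 2: day 3 has {3} and shift 2 has {1, 4}, leaving only 2.
Day 1, shift 2: day 1 has {4} and shift 2 has {1, 2, 4}, leaving only 3.
Day 3, shift 4: day 3 has {2, 3} and shift 4 has {4}, leaving only 1.
Day 3, shift 1: day 3 has {1, 2, 3} and shift 1 has {}, leaving only 4.
Day 4, shift 3 is narrowed to {2, 4}.
If it were 2, then day 2, shift 3 would be left with no valid symbol.
So day 4, shift 3 must be 4.

4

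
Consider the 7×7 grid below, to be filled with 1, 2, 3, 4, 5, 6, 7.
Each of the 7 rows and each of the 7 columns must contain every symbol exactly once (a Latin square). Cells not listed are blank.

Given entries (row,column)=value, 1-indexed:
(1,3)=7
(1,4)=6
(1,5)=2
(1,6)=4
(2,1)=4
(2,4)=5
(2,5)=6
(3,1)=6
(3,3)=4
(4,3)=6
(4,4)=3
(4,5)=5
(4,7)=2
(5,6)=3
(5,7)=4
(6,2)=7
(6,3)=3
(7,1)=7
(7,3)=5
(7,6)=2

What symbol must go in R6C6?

6

Row 4, column 1: row 4 has {2, 3, 5, 6} and column 1 has {4, 6, 7}, leaving only 1.
Row 4, column 2: row 4 has {1, 2, 3, 5, 6} and column 2 has {7}, leaving only 4.
Row 4, column 6: row 4 has {1, 2, 3, 4, 5, 6} and column 6 has {2, 3, 4}, leaving only 7.
Row 2, column 6: row 2 has {4, 5, 6} and column 6 has {2, 3, 4, 7}, leaving only 1.
Row 2, column 3: row 2 has {1, 4, 5, 6} and column 3 has {3, 4, 5, 6, 7}, leaving only 2.
Row 2, column 2: row 2 has {1, 2, 4, 5, 6} and column 2 has {4, 7}, leaving only 3.
Row 2, column 7: row 2 has {1, 2, 3, 4, 5, 6} and column 7 has {2, 4}, leaving only 7.
Row 3, column 6: row 3 has {4, 6} and column 6 has {1, 2, 3, 4, 7}, leaving only 5.
Row 6 already has {3, 7} and column 6 already has {1, 2, 3, 4, 5, 7}, so row 6, column 6 must be 6.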